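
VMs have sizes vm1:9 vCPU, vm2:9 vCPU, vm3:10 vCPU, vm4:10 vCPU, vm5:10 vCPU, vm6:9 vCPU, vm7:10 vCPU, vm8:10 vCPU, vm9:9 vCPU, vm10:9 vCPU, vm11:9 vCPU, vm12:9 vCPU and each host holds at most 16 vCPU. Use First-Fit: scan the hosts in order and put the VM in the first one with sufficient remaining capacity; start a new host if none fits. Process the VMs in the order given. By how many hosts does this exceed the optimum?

0

First-Fit: [9] [9] [10] [10] [10] [9] [10] [10] [9] [9] [9] [9] → 12 hosts.
12 VMs exceed 8 vCPU (half the capacity), and no two of those can share a host, so at least 12 hosts are needed.
So 12 is already optimal.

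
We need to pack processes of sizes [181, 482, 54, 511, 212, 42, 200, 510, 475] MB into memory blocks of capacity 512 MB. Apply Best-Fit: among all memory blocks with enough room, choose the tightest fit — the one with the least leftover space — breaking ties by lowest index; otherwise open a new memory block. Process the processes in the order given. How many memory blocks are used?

6 memory blocks

memory block 1: place 181 MB, 331 MB left
memory block 2: place 482 MB, 30 MB left
memory block 1: place 54 MB, 277 MB left
memory block 3: place 511 MB, 1 MB left
memory block 1: place 212 MB, 65 MB left
memory block 1: place 42 MB, 23 MB left
memory block 4: place 200 MB, 312 MB left
memory block 5: place 510 MB, 2 MB left
memory block 6: place 475 MB, 37 MB left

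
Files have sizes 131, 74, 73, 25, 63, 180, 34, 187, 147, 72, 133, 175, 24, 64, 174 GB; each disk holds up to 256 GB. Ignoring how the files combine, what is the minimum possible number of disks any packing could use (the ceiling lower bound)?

7

Total size = 131 + 74 + 73 + 25 + 63 + 180 + 34 + 187 + 147 + 72 + 133 + 175 + 24 + 64 + 174 = 1556 GB.
⌈1556 / 256⌉ = 7.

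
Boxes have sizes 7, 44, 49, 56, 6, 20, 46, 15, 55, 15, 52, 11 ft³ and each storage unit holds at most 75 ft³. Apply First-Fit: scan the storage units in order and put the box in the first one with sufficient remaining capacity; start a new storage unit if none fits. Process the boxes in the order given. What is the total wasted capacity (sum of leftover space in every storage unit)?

74

7 ft³ → storage unit 1 (remaining 68 ft³)
44 ft³ → storage unit 1 (remaining 24 ft³)
49 ft³ → storage unit 2 (remaining 26 ft³)
56 ft³ → storage unit 3 (remaining 19 ft³)
6 ft³ → storage unit 1 (remaining 18 ft³)
20 ft³ → storage unit 2 (remaining 6 ft³)
46 ft³ → storage unit 4 (remaining 29 ft³)
15 ft³ → storage unit 1 (remaining 3 ft³)
55 ft³ → storage unit 5 (remaining 20 ft³)
15 ft³ → storage unit 3 (remaining 4 ft³)
52 ft³ → storage unit 6 (remaining 23 ft³)
11 ft³ → storage unit 4 (remaining 18 ft³)
6 storage units × 75 ft³ = 450 ft³; used 376 ft³; unused 74 ft³.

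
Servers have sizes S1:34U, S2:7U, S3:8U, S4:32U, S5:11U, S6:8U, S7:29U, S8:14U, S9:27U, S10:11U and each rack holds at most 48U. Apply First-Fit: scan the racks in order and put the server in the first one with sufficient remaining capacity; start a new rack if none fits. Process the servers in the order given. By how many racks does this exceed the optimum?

First-Fit: [34,7] [8,32,8] [11,29] [14,27] [11] → 5 racks.
Total size 181U; any packing needs at least ⌈181/48⌉ = 4 racks.
An optimal packing achieves that bound: [34,14] [32,11] [29,11,8] [27,8,7] → 4 racks.
Excess: 5 − 4 = 1.

1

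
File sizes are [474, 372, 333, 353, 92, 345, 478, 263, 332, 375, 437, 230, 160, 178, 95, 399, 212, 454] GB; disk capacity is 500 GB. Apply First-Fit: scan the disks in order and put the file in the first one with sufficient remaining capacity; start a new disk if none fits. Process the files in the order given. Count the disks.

Put 474 GB in disk 1; 26 GB remain.
Put 372 GB in disk 2; 128 GB remain.
Put 333 GB in disk 3; 167 GB remain.
Put 353 GB in disk 4; 147 GB remain.
Put 92 GB in disk 2; 36 GB remain.
Put 345 GB in disk 5; 155 GB remain.
Put 478 GB in disk 6; 22 GB remain.
Put 263 GB in disk 7; 237 GB remain.
Put 332 GB in disk 8; 168 GB remain.
Put 375 GB in disk 9; 125 GB remain.
Put 437 GB in disk 10; 63 GB remain.
Put 230 GB in disk 7; 7 GB remain.
Put 160 GB in disk 3; 7 GB remain.
Put 178 GB in disk 11; 322 GB remain.
Put 95 GB in disk 4; 52 GB remain.
Put 399 GB in disk 12; 101 GB remain.
Put 212 GB in disk 11; 110 GB remain.
Put 454 GB in disk 13; 46 GB remain.

13 disks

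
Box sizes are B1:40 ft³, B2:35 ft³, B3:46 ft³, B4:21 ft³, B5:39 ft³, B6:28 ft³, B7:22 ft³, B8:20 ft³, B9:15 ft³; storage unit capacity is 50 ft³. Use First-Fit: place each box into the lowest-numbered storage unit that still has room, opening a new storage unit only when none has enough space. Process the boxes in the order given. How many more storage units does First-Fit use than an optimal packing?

0

First-Fit: [40] [35,15] [46] [21,28] [39] [22,20] → 6 storage units.
Total size 266 ft³; any packing needs at least ⌈266/50⌉ = 6 storage units.
So 6 is already optimal.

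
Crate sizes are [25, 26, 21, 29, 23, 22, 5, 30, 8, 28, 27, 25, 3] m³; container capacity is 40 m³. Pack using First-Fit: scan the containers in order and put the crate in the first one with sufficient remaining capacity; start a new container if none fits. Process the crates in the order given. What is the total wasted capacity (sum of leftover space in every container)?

25 m³ → container 1 (remaining 15 m³)
26 m³ → container 2 (remaining 14 m³)
21 m³ → container 3 (remaining 19 m³)
29 m³ → container 4 (remaining 11 m³)
23 m³ → container 5 (remaining 17 m³)
22 m³ → container 6 (remaining 18 m³)
5 m³ → container 1 (remaining 10 m³)
30 m³ → container 7 (remaining 10 m³)
8 m³ → container 1 (remaining 2 m³)
28 m³ → container 8 (remaining 12 m³)
27 m³ → container 9 (remaining 13 m³)
25 m³ → container 10 (remaining 15 m³)
3 m³ → container 2 (remaining 11 m³)
10 containers × 40 m³ = 400 m³; used 272 m³; unused 128 m³.

128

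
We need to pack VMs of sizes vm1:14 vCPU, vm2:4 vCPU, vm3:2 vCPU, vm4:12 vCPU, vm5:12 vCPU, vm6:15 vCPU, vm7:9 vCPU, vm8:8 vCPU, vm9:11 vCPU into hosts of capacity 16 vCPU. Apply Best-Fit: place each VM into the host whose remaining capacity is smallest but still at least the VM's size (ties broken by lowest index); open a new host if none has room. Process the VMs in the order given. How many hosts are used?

vm1 (14 vCPU) → host 1 (remaining 2 vCPU)
vm2 (4 vCPU) → host 2 (remaining 12 vCPU)
vm3 (2 vCPU) → host 1 (remaining 0 vCPU)
vm4 (12 vCPU) → host 2 (remaining 0 vCPU)
vm5 (12 vCPU) → host 3 (remaining 4 vCPU)
vm6 (15 vCPU) → host 4 (remaining 1 vCPU)
vm7 (9 vCPU) → host 5 (remaining 7 vCPU)
vm8 (8 vCPU) → host 6 (remaining 8 vCPU)
vm9 (11 vCPU) → host 7 (remaining 5 vCPU)
Final hosts: [14,2] [4,12] [12] [15] [9] [8] [11].

7 hosts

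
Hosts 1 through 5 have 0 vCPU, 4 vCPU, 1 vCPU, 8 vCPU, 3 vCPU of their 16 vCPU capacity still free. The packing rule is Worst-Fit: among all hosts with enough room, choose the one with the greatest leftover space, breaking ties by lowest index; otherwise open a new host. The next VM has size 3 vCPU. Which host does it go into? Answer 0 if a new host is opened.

4

Hosts with room: host 2 (4 vCPU), host 4 (8 vCPU), host 5 (3 vCPU).
Most room is host 4 with 8 vCPU free.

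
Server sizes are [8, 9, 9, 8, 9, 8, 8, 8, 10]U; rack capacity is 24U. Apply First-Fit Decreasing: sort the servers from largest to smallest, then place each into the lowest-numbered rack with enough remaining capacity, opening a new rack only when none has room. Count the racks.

4

Sorted descending: 10, 9, 9, 9, 8, 8, 8, 8, 8.
rack 1: place 10U, 14U left
rack 1: place 9U, 5U left
rack 2: place 9U, 15U left
rack 2: place 9U, 6U left
rack 3: place 8U, 16U left
rack 3: place 8U, 8U left
rack 3: place 8U, 0U left
rack 4: place 8U, 16U left
rack 4: place 8U, 8U left
Final racks: [10,9] [9,9] [8,8,8] [8,8].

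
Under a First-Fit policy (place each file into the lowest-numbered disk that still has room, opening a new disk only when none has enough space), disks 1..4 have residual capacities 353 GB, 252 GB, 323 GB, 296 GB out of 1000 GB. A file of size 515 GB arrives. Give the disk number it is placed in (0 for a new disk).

0

No disk has ≥ 515 GB free, so a new disk is opened.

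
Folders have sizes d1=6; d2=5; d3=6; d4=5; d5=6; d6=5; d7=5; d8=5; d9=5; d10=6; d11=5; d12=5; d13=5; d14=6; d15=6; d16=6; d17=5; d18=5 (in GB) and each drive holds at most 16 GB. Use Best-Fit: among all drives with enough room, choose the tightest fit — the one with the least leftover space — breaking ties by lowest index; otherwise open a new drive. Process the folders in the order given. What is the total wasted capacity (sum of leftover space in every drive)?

Put d1 (6 GB) in drive 1; 10 GB remain.
Put d2 (5 GB) in drive 1; 5 GB remain.
Put d3 (6 GB) in drive 2; 10 GB remain.
Put d4 (5 GB) in drive 1; 0 GB remain.
Put d5 (6 GB) in drive 2; 4 GB remain.
Put d6 (5 GB) in drive 3; 11 GB remain.
Put d7 (5 GB) in drive 3; 6 GB remain.
Put d8 (5 GB) in drive 3; 1 GB remain.
Put d9 (5 GB) in drive 4; 11 GB remain.
Put d10 (6 GB) in drive 4; 5 GB remain.
Put d11 (5 GB) in drive 4; 0 GB remain.
Put d12 (5 GB) in drive 5; 11 GB remain.
Put d13 (5 GB) in drive 5; 6 GB remain.
Put d14 (6 GB) in drive 5; 0 GB remain.
Put d15 (6 GB) in drive 6; 10 GB remain.
Put d16 (6 GB) in drive 6; 4 GB remain.
Put d17 (5 GB) in drive 7; 11 GB remain.
Put d18 (5 GB) in drive 7; 6 GB remain.
7 drives × 16 GB = 112 GB; used 97 GB; unused 15 GB.

15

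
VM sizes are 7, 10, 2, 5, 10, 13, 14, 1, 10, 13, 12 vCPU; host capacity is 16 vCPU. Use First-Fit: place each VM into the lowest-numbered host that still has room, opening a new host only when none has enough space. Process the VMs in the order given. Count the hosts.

8 hosts

7 vCPU → host 1 (remaining 9 vCPU)
10 vCPU → host 2 (remaining 6 vCPU)
2 vCPU → host 1 (remaining 7 vCPU)
5 vCPU → host 1 (remaining 2 vCPU)
10 vCPU → host 3 (remaining 6 vCPU)
13 vCPU → host 4 (remaining 3 vCPU)
14 vCPU → host 5 (remaining 2 vCPU)
1 vCPU → host 1 (remaining 1 vCPU)
10 vCPU → host 6 (remaining 6 vCPU)
13 vCPU → host 7 (remaining 3 vCPU)
12 vCPU → host 8 (remaining 4 vCPU)
Final hosts: [7,2,5,1] [10] [10] [13] [14] [10] [13] [12].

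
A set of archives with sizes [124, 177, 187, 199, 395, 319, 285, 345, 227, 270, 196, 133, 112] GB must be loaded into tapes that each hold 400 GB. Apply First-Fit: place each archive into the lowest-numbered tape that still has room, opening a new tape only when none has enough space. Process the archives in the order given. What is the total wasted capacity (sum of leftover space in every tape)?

Put 124 GB in tape 1; 276 GB remain.
Put 177 GB in tape 1; 99 GB remain.
Put 187 GB in tape 2; 213 GB remain.
Put 199 GB in tape 2; 14 GB remain.
Put 395 GB in tape 3; 5 GB remain.
Put 319 GB in tape 4; 81 GB remain.
Put 285 GB in tape 5; 115 GB remain.
Put 345 GB in tape 6; 55 GB remain.
Put 227 GB in tape 7; 173 GB remain.
Put 270 GB in tape 8; 130 GB remain.
Put 196 GB in tape 9; 204 GB remain.
Put 133 GB in tape 7; 40 GB remain.
Put 112 GB in tape 5; 3 GB remain.
9 tapes × 400 GB = 3600 GB; used 2969 GB; unused 631 GB.

631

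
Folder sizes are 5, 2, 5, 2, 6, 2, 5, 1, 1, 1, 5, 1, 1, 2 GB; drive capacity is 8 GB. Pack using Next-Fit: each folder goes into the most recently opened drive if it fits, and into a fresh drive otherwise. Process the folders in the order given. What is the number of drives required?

drive 1: place 5 GB, 3 GB left
drive 1: place 2 GB, 1 GB left
drive 2: place 5 GB, 3 GB left
drive 2: place 2 GB, 1 GB left
drive 3: place 6 GB, 2 GB left
drive 3: place 2 GB, 0 GB left
drive 4: place 5 GB, 3 GB left
drive 4: place 1 GB, 2 GB left
drive 4: place 1 GB, 1 GB left
drive 4: place 1 GB, 0 GB left
drive 5: place 5 GB, 3 GB left
drive 5: place 1 GB, 2 GB left
drive 5: place 1 GB, 1 GB left
drive 6: place 2 GB, 6 GB left

6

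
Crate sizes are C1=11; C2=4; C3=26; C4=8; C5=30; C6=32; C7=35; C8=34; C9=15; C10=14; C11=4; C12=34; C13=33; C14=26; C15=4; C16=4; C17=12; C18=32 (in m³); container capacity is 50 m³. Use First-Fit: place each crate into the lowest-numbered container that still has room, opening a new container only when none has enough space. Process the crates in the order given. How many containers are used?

9

C1 (11 m³) → container 1 (remaining 39 m³)
C2 (4 m³) → container 1 (remaining 35 m³)
C3 (26 m³) → container 1 (remaining 9 m³)
C4 (8 m³) → container 1 (remaining 1 m³)
C5 (30 m³) → container 2 (remaining 20 m³)
C6 (32 m³) → container 3 (remaining 18 m³)
C7 (35 m³) → container 4 (remaining 15 m³)
C8 (34 m³) → container 5 (remaining 16 m³)
C9 (15 m³) → container 2 (remaining 5 m³)
C10 (14 m³) → container 3 (remaining 4 m³)
C11 (4 m³) → container 2 (remaining 1 m³)
C12 (34 m³) → container 6 (remaining 16 m³)
C13 (33 m³) → container 7 (remaining 17 m³)
C14 (26 m³) → container 8 (remaining 24 m³)
C15 (4 m³) → container 3 (remaining 0 m³)
C16 (4 m³) → container 4 (remaining 11 m³)
C17 (12 m³) → container 5 (remaining 4 m³)
C18 (32 m³) → container 9 (remaining 18 m³)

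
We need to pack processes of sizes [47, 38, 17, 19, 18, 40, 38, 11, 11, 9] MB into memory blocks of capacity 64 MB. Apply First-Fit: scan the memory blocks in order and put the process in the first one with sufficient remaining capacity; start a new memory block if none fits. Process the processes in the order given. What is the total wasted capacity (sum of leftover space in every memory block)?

memory block 1: place 47 MB, 17 MB left
memory block 2: place 38 MB, 26 MB left
memory block 1: place 17 MB, 0 MB left
memory block 2: place 19 MB, 7 MB left
memory block 3: place 18 MB, 46 MB left
memory block 3: place 40 MB, 6 MB left
memory block 4: place 38 MB, 26 MB left
memory block 4: place 11 MB, 15 MB left
memory block 4: place 11 MB, 4 MB left
memory block 5: place 9 MB, 55 MB left
5 memory blocks × 64 MB = 320 MB; used 248 MB; unused 72 MB.

72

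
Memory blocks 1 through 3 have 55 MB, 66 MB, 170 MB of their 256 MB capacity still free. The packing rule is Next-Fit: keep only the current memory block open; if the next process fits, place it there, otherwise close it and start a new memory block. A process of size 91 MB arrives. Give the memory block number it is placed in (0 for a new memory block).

Next-Fit only looks at memory block 3, which has 170 MB free.
91 MB fits there.

3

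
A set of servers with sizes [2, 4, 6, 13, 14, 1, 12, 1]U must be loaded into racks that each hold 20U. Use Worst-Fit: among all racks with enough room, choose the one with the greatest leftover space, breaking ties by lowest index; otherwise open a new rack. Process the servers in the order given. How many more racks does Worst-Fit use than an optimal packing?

Worst-Fit: [2,4,6,1] [13] [14] [12,1] → 4 racks.
Total size 53U; any packing needs at least ⌈53/20⌉ = 3 racks.
An optimal packing achieves that bound: [14,6] [13,4,2,1] [12,1] → 3 racks.
Excess: 4 − 3 = 1.

1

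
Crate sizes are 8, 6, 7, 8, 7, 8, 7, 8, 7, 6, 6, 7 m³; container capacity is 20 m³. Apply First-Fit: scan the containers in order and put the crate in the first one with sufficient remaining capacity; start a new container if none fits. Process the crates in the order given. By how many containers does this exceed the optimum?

First-Fit: [8,6,6] [7,8] [7,8] [7,8] [7,6,7] → 5 containers.
Total size 85 m³; any packing needs at least ⌈85/20⌉ = 5 containers.
So 5 is already optimal.

0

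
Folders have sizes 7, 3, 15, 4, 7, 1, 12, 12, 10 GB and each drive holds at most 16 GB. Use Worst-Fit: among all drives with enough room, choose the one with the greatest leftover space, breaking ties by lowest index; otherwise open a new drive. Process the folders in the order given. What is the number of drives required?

7 GB → drive 1 (remaining 9 GB)
3 GB → drive 1 (remaining 6 GB)
15 GB → drive 2 (remaining 1 GB)
4 GB → drive 1 (remaining 2 GB)
7 GB → drive 3 (remaining 9 GB)
1 GB → drive 3 (remaining 8 GB)
12 GB → drive 4 (remaining 4 GB)
12 GB → drive 5 (remaining 4 GB)
10 GB → drive 6 (remaining 6 GB)

6 drives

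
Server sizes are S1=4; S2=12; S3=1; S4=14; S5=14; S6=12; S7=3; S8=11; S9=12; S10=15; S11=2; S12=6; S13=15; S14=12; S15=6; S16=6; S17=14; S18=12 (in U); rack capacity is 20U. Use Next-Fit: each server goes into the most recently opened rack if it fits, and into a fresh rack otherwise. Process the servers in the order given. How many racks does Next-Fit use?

rack 1: place S1 (4U), 16U left
rack 1: place S2 (12U), 4U left
rack 1: place S3 (1U), 3U left
rack 2: place S4 (14U), 6U left
rack 3: place S5 (14U), 6U left
rack 4: place S6 (12U), 8U left
rack 4: place S7 (3U), 5U left
rack 5: place S8 (11U), 9U left
rack 6: place S9 (12U), 8U left
rack 7: place S10 (15U), 5U left
rack 7: place S11 (2U), 3U left
rack 8: place S12 (6U), 14U left
rack 9: place S13 (15U), 5U left
rack 10: place S14 (12U), 8U left
rack 10: place S15 (6U), 2U left
rack 11: place S16 (6U), 14U left
rack 11: place S17 (14U), 0U left
rack 12: place S18 (12U), 8U left
Final racks: [4,12,1] [14] [14] [12,3] [11] [12] [15,2] [6] [15] [12,6] [6,14] [12].

12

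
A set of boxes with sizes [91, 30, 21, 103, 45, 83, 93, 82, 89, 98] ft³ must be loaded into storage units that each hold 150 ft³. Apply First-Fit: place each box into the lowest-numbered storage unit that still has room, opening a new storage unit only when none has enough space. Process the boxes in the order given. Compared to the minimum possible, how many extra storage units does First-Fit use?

First-Fit: [91,30,21] [103,45] [83] [93] [82] [89] [98] → 7 storage units.
7 boxes exceed 75 ft³ (half the capacity), and no two of those can share a storage unit, so at least 7 storage units are needed.
So 7 is already optimal.

0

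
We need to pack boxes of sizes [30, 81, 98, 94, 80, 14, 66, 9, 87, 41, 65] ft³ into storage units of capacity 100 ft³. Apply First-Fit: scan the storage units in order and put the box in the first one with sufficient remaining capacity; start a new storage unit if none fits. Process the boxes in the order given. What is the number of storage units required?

Put 30 ft³ in storage unit 1; 70 ft³ remain.
Put 81 ft³ in storage unit 2; 19 ft³ remain.
Put 98 ft³ in storage unit 3; 2 ft³ remain.
Put 94 ft³ in storage unit 4; 6 ft³ remain.
Put 80 ft³ in storage unit 5; 20 ft³ remain.
Put 14 ft³ in storage unit 1; 56 ft³ remain.
Put 66 ft³ in storage unit 6; 34 ft³ remain.
Put 9 ft³ in storage unit 1; 47 ft³ remain.
Put 87 ft³ in storage unit 7; 13 ft³ remain.
Put 41 ft³ in storage unit 1; 6 ft³ remain.
Put 65 ft³ in storage unit 8; 35 ft³ remain.
Final storage units: [30,14,9,41] [81] [98] [94] [80] [66] [87] [65].

8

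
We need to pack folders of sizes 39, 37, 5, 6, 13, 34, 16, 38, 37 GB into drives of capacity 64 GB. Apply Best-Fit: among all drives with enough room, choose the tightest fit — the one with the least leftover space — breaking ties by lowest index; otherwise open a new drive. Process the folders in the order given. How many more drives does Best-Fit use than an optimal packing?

Best-Fit: [39,5,6,13] [37,16] [34] [38] [37] → 5 drives.
5 folders exceed 32 GB (half the capacity), and no two of those can share a drive, so at least 5 drives are needed.
So 5 is already optimal.

0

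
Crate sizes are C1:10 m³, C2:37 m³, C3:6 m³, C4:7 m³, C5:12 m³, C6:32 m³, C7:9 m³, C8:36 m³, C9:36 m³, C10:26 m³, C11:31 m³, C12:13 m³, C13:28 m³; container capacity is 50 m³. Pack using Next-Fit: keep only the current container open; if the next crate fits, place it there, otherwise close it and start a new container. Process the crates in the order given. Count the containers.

Put C1 (10 m³) in container 1; 40 m³ remain.
Put C2 (37 m³) in container 1; 3 m³ remain.
Put C3 (6 m³) in container 2; 44 m³ remain.
Put C4 (7 m³) in container 2; 37 m³ remain.
Put C5 (12 m³) in container 2; 25 m³ remain.
Put C6 (32 m³) in container 3; 18 m³ remain.
Put C7 (9 m³) in container 3; 9 m³ remain.
Put C8 (36 m³) in container 4; 14 m³ remain.
Put C9 (36 m³) in container 5; 14 m³ remain.
Put C10 (26 m³) in container 6; 24 m³ remain.
Put C11 (31 m³) in container 7; 19 m³ remain.
Put C12 (13 m³) in container 7; 6 m³ remain.
Put C13 (28 m³) in container 8; 22 m³ remain.
Final containers: [10,37] [6,7,12] [32,9] [36] [36] [26] [31,13] [28].

8 containers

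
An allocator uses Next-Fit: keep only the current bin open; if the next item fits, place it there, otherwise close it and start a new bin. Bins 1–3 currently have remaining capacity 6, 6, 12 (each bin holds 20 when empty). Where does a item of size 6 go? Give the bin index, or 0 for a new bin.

Next-Fit only looks at bin 3, which has 12 free.
6 fits there.

3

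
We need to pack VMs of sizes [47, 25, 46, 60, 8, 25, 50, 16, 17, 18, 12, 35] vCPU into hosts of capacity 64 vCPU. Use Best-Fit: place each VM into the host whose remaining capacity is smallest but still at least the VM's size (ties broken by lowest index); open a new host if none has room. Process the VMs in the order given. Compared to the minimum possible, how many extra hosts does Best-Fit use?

1

Best-Fit: [47,8] [25,25,12] [46,16] [60] [50] [17,18] [35] → 7 hosts.
Total size 359 vCPU; any packing needs at least ⌈359/64⌉ = 6 hosts.
An optimal packing achieves that bound: [60] [50,12] [47,17] [46,18] [35,25] [25,16,8] → 6 hosts.
Excess: 7 − 6 = 1.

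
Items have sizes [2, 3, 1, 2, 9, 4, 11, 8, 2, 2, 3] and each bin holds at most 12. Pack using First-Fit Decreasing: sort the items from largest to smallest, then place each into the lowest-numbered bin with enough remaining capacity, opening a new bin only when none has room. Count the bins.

4 bins

Sorted descending: 11, 9, 8, 4, 3, 3, 2, 2, 2, 2, 1.
Put 11 in bin 1; 1 remain.
Put 9 in bin 2; 3 remain.
Put 8 in bin 3; 4 remain.
Put 4 in bin 3; 0 remain.
Put 3 in bin 2; 0 remain.
Put 3 in bin 4; 9 remain.
Put 2 in bin 4; 7 remain.
Put 2 in bin 4; 5 remain.
Put 2 in bin 4; 3 remain.
Put 2 in bin 4; 1 remain.
Put 1 in bin 1; 0 remain.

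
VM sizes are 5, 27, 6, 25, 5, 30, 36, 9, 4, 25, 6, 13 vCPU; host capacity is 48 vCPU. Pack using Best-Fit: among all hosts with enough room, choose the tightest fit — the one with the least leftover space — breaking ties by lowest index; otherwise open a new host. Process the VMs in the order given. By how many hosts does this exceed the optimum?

0

Best-Fit: [5,27,6,5,4] [25,13] [30,6] [36,9] [25] → 5 hosts.
5 VMs exceed 24 vCPU (half the capacity), and no two of those can share a host, so at least 5 hosts are needed.
So 5 is already optimal.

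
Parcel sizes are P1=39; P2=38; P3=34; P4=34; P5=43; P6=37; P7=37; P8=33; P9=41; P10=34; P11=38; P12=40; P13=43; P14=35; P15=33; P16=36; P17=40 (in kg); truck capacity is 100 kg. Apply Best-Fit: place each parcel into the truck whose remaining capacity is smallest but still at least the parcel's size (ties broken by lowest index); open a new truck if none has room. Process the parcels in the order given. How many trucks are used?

9 trucks

truck 1: place P1 (39 kg), 61 kg left
truck 1: place P2 (38 kg), 23 kg left
truck 2: place P3 (34 kg), 66 kg left
truck 2: place P4 (34 kg), 32 kg left
truck 3: place P5 (43 kg), 57 kg left
truck 3: place P6 (37 kg), 20 kg left
truck 4: place P7 (37 kg), 63 kg left
truck 4: place P8 (33 kg), 30 kg left
truck 5: place P9 (41 kg), 59 kg left
truck 5: place P10 (34 kg), 25 kg left
truck 6: place P11 (38 kg), 62 kg left
truck 6: place P12 (40 kg), 22 kg left
truck 7: place P13 (43 kg), 57 kg left
truck 7: place P14 (35 kg), 22 kg left
truck 8: place P15 (33 kg), 67 kg left
truck 8: place P16 (36 kg), 31 kg left
truck 9: place P17 (40 kg), 60 kg left
Final trucks: [39,38] [34,34] [43,37] [37,33] [41,34] [38,40] [43,35] [33,36] [40].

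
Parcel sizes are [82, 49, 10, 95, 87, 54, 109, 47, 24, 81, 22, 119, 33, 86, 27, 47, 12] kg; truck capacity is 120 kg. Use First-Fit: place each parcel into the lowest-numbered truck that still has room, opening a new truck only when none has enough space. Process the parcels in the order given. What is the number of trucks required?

truck 1: place 82 kg, 38 kg left
truck 2: place 49 kg, 71 kg left
truck 1: place 10 kg, 28 kg left
truck 3: place 95 kg, 25 kg left
truck 4: place 87 kg, 33 kg left
truck 2: place 54 kg, 17 kg left
truck 5: place 109 kg, 11 kg left
truck 6: place 47 kg, 73 kg left
truck 1: place 24 kg, 4 kg left
truck 7: place 81 kg, 39 kg left
truck 3: place 22 kg, 3 kg left
truck 8: place 119 kg, 1 kg left
truck 4: place 33 kg, 0 kg left
truck 9: place 86 kg, 34 kg left
truck 6: place 27 kg, 46 kg left
truck 10: place 47 kg, 73 kg left
truck 2: place 12 kg, 5 kg left

10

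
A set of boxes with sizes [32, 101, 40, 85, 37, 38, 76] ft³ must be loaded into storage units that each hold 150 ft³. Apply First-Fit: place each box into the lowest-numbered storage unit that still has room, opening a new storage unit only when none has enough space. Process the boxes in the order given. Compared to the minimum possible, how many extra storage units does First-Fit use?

1

First-Fit: [32,101] [40,85] [37,38] [76] → 4 storage units.
Total size 409 ft³; any packing needs at least ⌈409/150⌉ = 3 storage units.
An optimal packing achieves that bound: [101,40] [85,38] [76,37,32] → 3 storage units.
Excess: 4 − 3 = 1.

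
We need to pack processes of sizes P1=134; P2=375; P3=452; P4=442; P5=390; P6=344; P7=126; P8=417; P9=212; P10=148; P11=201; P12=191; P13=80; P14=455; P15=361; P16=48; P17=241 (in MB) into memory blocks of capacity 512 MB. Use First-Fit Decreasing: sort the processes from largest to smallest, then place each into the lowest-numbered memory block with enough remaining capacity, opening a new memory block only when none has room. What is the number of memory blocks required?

Sorted descending: 455, 452, 442, 417, 390, 375, 361, 344, 241, 212, 201, 191, 148, 134, 126, 80, 48.
memory block 1: place 455 MB, 57 MB left
memory block 2: place 452 MB, 60 MB left
memory block 3: place 442 MB, 70 MB left
memory block 4: place 417 MB, 95 MB left
memory block 5: place 390 MB, 122 MB left
memory block 6: place 375 MB, 137 MB left
memory block 7: place 361 MB, 151 MB left
memory block 8: place 344 MB, 168 MB left
memory block 9: place 241 MB, 271 MB left
memory block 9: place 212 MB, 59 MB left
memory block 10: place 201 MB, 311 MB left
memory block 10: place 191 MB, 120 MB left
memory block 7: place 148 MB, 3 MB left
memory block 6: place 134 MB, 3 MB left
memory block 8: place 126 MB, 42 MB left
memory block 4: place 80 MB, 15 MB left
memory block 1: place 48 MB, 9 MB left
Final memory blocks: [455,48] [452] [442] [417,80] [390] [375,134] [361,148] [344,126] [241,212] [201,191].

10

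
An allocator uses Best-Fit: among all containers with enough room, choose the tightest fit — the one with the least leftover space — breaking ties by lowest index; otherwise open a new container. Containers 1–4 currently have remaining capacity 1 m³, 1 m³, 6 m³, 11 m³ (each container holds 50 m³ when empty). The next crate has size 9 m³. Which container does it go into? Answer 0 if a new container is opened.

Containers with room: container 4 (11 m³).
Tightest fit is container 4 with 11 m³ free.

4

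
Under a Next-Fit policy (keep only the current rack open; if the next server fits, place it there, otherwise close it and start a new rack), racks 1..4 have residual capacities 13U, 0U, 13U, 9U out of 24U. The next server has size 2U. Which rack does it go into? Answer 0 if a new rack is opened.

Next-Fit only looks at rack 4, which has 9U free.
2U fits there.

4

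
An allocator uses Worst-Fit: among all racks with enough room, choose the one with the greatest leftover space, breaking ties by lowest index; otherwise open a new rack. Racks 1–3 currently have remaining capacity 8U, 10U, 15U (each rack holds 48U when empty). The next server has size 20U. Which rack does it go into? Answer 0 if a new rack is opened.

0

No rack has ≥ 20U free, so a new rack is opened.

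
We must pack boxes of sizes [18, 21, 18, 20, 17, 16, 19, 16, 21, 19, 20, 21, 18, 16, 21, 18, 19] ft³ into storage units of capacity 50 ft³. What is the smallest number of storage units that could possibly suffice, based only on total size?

7

Total size = 18 + 21 + 18 + 20 + 17 + 16 + 19 + 16 + 21 + 19 + 20 + 21 + 18 + 16 + 21 + 18 + 19 = 318 ft³.
⌈318 / 50⌉ = 7.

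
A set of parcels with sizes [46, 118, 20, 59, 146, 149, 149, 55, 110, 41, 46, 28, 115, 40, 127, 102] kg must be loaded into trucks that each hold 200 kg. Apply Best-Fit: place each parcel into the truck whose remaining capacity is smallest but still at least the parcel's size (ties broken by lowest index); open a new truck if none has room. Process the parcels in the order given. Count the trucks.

9

46 kg → truck 1 (remaining 154 kg)
118 kg → truck 1 (remaining 36 kg)
20 kg → truck 1 (remaining 16 kg)
59 kg → truck 2 (remaining 141 kg)
146 kg → truck 3 (remaining 54 kg)
149 kg → truck 4 (remaining 51 kg)
149 kg → truck 5 (remaining 51 kg)
55 kg → truck 2 (remaining 86 kg)
110 kg → truck 6 (remaining 90 kg)
41 kg → truck 4 (remaining 10 kg)
46 kg → truck 5 (remaining 5 kg)
28 kg → truck 3 (remaining 26 kg)
115 kg → truck 7 (remaining 85 kg)
40 kg → truck 7 (remaining 45 kg)
127 kg → truck 8 (remaining 73 kg)
102 kg → truck 9 (remaining 98 kg)
Final trucks: [46,118,20] [59,55] [146,28] [149,41] [149,46] [110] [115,40] [127] [102].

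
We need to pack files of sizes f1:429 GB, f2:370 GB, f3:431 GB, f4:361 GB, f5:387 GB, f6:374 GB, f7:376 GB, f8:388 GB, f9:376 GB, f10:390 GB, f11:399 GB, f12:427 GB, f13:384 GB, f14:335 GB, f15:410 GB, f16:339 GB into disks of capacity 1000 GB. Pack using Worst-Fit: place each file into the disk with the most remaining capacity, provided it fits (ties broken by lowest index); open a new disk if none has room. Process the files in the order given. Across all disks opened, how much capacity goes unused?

disk 1: place f1 (429 GB), 571 GB left
disk 1: place f2 (370 GB), 201 GB left
disk 2: place f3 (431 GB), 569 GB left
disk 2: place f4 (361 GB), 208 GB left
disk 3: place f5 (387 GB), 613 GB left
disk 3: place f6 (374 GB), 239 GB left
disk 4: place f7 (376 GB), 624 GB left
disk 4: place f8 (388 GB), 236 GB left
disk 5: place f9 (376 GB), 624 GB left
disk 5: place f10 (390 GB), 234 GB left
disk 6: place f11 (399 GB), 601 GB left
disk 6: place f12 (427 GB), 174 GB left
disk 7: place f13 (384 GB), 616 GB left
disk 7: place f14 (335 GB), 281 GB left
disk 8: place f15 (410 GB), 590 GB left
disk 8: place f16 (339 GB), 251 GB left
8 disks × 1000 GB = 8000 GB; used 6176 GB; unused 1824 GB.

1824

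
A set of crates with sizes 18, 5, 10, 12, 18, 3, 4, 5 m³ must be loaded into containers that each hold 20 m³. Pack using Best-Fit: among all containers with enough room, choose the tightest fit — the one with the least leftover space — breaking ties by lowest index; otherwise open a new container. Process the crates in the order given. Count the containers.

18 m³ → container 1 (remaining 2 m³)
5 m³ → container 2 (remaining 15 m³)
10 m³ → container 2 (remaining 5 m³)
12 m³ → container 3 (remaining 8 m³)
18 m³ → container 4 (remaining 2 m³)
3 m³ → container 2 (remaining 2 m³)
4 m³ → container 3 (remaining 4 m³)
5 m³ → container 5 (remaining 15 m³)
Final containers: [18] [5,10,3] [12,4] [18] [5].

5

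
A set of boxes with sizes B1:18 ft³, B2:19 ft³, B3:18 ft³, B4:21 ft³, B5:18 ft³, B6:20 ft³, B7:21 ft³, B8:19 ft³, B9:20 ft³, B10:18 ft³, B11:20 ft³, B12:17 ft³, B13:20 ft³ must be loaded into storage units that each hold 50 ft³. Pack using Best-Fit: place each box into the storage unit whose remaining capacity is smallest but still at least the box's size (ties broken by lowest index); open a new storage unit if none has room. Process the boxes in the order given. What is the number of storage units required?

storage unit 1: place B1 (18 ft³), 32 ft³ left
storage unit 1: place B2 (19 ft³), 13 ft³ left
storage unit 2: place B3 (18 ft³), 32 ft³ left
storage unit 2: place B4 (21 ft³), 11 ft³ left
storage unit 3: place B5 (18 ft³), 32 ft³ left
storage unit 3: place B6 (20 ft³), 12 ft³ left
storage unit 4: place B7 (21 ft³), 29 ft³ left
storage unit 4: place B8 (19 ft³), 10 ft³ left
storage unit 5: place B9 (20 ft³), 30 ft³ left
storage unit 5: place B10 (18 ft³), 12 ft³ left
storage unit 6: place B11 (20 ft³), 30 ft³ left
storage unit 6: place B12 (17 ft³), 13 ft³ left
storage unit 7: place B13 (20 ft³), 30 ft³ left

7 storage units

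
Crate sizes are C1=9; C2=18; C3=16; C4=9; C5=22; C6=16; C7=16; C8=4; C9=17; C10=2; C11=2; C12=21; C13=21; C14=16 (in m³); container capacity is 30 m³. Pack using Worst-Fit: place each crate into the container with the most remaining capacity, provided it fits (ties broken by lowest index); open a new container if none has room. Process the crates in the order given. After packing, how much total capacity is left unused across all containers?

C1 (9 m³) → container 1 (remaining 21 m³)
C2 (18 m³) → container 1 (remaining 3 m³)
C3 (16 m³) → container 2 (remaining 14 m³)
C4 (9 m³) → container 2 (remaining 5 m³)
C5 (22 m³) → container 3 (remaining 8 m³)
C6 (16 m³) → container 4 (remaining 14 m³)
C7 (16 m³) → container 5 (remaining 14 m³)
C8 (4 m³) → container 4 (remaining 10 m³)
C9 (17 m³) → container 6 (remaining 13 m³)
C10 (2 m³) → container 5 (remaining 12 m³)
C11 (2 m³) → container 6 (remaining 11 m³)
C12 (21 m³) → container 7 (remaining 9 m³)
C13 (21 m³) → container 8 (remaining 9 m³)
C14 (16 m³) → container 9 (remaining 14 m³)
9 containers × 30 m³ = 270 m³; used 189 m³; unused 81 m³.

81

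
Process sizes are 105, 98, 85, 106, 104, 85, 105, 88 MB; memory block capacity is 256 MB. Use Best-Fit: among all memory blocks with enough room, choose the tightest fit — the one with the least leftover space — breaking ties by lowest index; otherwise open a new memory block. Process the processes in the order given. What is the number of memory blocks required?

4 memory blocks

Put 105 MB in memory block 1; 151 MB remain.
Put 98 MB in memory block 1; 53 MB remain.
Put 85 MB in memory block 2; 171 MB remain.
Put 106 MB in memory block 2; 65 MB remain.
Put 104 MB in memory block 3; 152 MB remain.
Put 85 MB in memory block 3; 67 MB remain.
Put 105 MB in memory block 4; 151 MB remain.
Put 88 MB in memory block 4; 63 MB remain.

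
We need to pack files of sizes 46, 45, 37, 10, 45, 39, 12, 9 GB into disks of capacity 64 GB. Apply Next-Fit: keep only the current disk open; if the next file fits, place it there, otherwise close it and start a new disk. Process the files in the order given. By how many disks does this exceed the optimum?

0

Next-Fit: [46] [45] [37,10] [45] [39,12,9] → 5 disks.
5 files exceed 32 GB (half the capacity), and no two of those can share a disk, so at least 5 disks are needed.
So 5 is already optimal.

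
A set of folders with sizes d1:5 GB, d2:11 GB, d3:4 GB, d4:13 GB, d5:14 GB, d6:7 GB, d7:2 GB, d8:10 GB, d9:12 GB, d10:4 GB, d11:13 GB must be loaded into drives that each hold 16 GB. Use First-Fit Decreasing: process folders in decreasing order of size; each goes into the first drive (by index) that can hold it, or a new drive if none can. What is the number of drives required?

7 drives

Sorted descending: 14, 13, 13, 12, 11, 10, 7, 5, 4, 4, 2.
drive 1: place 14 GB, 2 GB left
drive 2: place 13 GB, 3 GB left
drive 3: place 13 GB, 3 GB left
drive 4: place 12 GB, 4 GB left
drive 5: place 11 GB, 5 GB left
drive 6: place 10 GB, 6 GB left
drive 7: place 7 GB, 9 GB left
drive 5: place 5 GB, 0 GB left
drive 4: place 4 GB, 0 GB left
drive 6: place 4 GB, 2 GB left
drive 1: place 2 GB, 0 GB left
Final drives: [14,2] [13] [13] [12,4] [11,5] [10,4] [7].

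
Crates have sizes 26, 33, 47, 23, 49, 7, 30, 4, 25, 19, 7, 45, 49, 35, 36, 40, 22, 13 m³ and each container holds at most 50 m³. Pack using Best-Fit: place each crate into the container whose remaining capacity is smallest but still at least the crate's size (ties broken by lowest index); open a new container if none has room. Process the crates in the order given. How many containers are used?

12

Put 26 m³ in container 1; 24 m³ remain.
Put 33 m³ in container 2; 17 m³ remain.
Put 47 m³ in container 3; 3 m³ remain.
Put 23 m³ in container 1; 1 m³ remain.
Put 49 m³ in container 4; 1 m³ remain.
Put 7 m³ in container 2; 10 m³ remain.
Put 30 m³ in container 5; 20 m³ remain.
Put 4 m³ in container 2; 6 m³ remain.
Put 25 m³ in container 6; 25 m³ remain.
Put 19 m³ in container 5; 1 m³ remain.
Put 7 m³ in container 6; 18 m³ remain.
Put 45 m³ in container 7; 5 m³ remain.
Put 49 m³ in container 8; 1 m³ remain.
Put 35 m³ in container 9; 15 m³ remain.
Put 36 m³ in container 10; 14 m³ remain.
Put 40 m³ in container 11; 10 m³ remain.
Put 22 m³ in container 12; 28 m³ remain.
Put 13 m³ in container 10; 1 m³ remain.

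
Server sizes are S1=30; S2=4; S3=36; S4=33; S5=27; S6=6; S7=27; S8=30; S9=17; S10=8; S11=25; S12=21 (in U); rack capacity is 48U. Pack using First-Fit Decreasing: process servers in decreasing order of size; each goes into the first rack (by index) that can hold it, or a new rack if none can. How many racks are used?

7

Sorted descending: 36, 33, 30, 30, 27, 27, 25, 21, 17, 8, 6, 4.
rack 1: place 36U, 12U left
rack 2: place 33U, 15U left
rack 3: place 30U, 18U left
rack 4: place 30U, 18U left
rack 5: place 27U, 21U left
rack 6: place 27U, 21U left
rack 7: place 25U, 23U left
rack 5: place 21U, 0U left
rack 3: place 17U, 1U left
rack 1: place 8U, 4U left
rack 2: place 6U, 9U left
rack 1: place 4U, 0U left
Final racks: [36,8,4] [33,6] [30,17] [30] [27,21] [27] [25].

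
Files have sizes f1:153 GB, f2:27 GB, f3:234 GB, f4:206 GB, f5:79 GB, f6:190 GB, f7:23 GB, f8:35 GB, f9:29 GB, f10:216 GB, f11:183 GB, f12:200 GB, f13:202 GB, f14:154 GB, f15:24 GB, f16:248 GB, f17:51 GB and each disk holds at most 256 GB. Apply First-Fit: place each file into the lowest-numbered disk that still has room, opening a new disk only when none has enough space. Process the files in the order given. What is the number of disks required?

Put f1 (153 GB) in disk 1; 103 GB remain.
Put f2 (27 GB) in disk 1; 76 GB remain.
Put f3 (234 GB) in disk 2; 22 GB remain.
Put f4 (206 GB) in disk 3; 50 GB remain.
Put f5 (79 GB) in disk 4; 177 GB remain.
Put f6 (190 GB) in disk 5; 66 GB remain.
Put f7 (23 GB) in disk 1; 53 GB remain.
Put f8 (35 GB) in disk 1; 18 GB remain.
Put f9 (29 GB) in disk 3; 21 GB remain.
Put f10 (216 GB) in disk 6; 40 GB remain.
Put f11 (183 GB) in disk 7; 73 GB remain.
Put f12 (200 GB) in disk 8; 56 GB remain.
Put f13 (202 GB) in disk 9; 54 GB remain.
Put f14 (154 GB) in disk 4; 23 GB remain.
Put f15 (24 GB) in disk 5; 42 GB remain.
Put f16 (248 GB) in disk 10; 8 GB remain.
Put f17 (51 GB) in disk 7; 22 GB remain.

10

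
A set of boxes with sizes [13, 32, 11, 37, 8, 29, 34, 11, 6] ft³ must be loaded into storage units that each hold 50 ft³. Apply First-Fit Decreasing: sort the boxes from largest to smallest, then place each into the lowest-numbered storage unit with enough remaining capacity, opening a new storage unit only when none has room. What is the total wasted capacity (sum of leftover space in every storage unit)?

19

Sorted descending: 37, 34, 32, 29, 13, 11, 11, 8, 6.
storage unit 1: place 37 ft³, 13 ft³ left
storage unit 2: place 34 ft³, 16 ft³ left
storage unit 3: place 32 ft³, 18 ft³ left
storage unit 4: place 29 ft³, 21 ft³ left
storage unit 1: place 13 ft³, 0 ft³ left
storage unit 2: place 11 ft³, 5 ft³ left
storage unit 3: place 11 ft³, 7 ft³ left
storage unit 4: place 8 ft³, 13 ft³ left
storage unit 3: place 6 ft³, 1 ft³ left
4 storage units × 50 ft³ = 200 ft³; used 181 ft³; unused 19 ft³.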